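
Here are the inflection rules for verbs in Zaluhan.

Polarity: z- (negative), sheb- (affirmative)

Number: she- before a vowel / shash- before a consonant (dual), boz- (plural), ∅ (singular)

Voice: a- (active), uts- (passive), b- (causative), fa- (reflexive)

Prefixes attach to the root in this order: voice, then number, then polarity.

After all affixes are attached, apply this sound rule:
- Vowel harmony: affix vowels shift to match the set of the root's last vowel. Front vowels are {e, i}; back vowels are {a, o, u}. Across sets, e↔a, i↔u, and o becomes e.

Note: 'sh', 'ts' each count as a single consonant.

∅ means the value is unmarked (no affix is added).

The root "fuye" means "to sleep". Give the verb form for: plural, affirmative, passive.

shebbezitsfuye

Attach voice passive uts- → utsfuye.
Attach number plural boz- → bozutsfuye.
Attach polarity affirmative sheb- → shebbozutsfuye.
Apply vowel harmony: shebbozutsfuye → shebbezitsfuye.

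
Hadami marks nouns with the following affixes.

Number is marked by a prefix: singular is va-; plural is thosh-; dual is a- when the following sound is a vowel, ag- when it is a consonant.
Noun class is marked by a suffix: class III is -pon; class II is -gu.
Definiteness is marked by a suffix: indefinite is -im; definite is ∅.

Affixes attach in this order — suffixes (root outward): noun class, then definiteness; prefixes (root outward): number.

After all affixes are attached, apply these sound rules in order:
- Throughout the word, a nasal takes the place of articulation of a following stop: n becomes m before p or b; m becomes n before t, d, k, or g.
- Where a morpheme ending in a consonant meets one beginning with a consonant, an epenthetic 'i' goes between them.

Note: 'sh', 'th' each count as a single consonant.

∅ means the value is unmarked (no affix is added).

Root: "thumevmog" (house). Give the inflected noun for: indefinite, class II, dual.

agithumevmogiguim

Attach number dual ag- (before consonant 'th') → agthumevmog.
Attach noun class class II -gu → agthumevmoggu.
Attach definiteness indefinite -im → agthumevmogguim.
Nasal assimilation: no change.
Apply epenthesis: agthumevmogguim → agithumevmogiguim.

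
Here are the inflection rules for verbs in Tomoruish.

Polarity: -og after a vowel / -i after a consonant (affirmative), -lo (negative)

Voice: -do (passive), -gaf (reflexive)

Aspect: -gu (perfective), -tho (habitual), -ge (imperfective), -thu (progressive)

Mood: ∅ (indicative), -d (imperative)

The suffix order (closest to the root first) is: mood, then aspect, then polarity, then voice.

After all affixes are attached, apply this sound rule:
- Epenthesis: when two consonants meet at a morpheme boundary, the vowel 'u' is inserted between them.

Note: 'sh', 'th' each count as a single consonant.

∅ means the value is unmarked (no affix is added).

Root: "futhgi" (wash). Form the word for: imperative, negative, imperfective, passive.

Attach mood imperative -d → futhgid.
Attach aspect imperfective -ge → futhgidge.
Attach polarity negative -lo → futhgidgelo.
Attach voice passive -do → futhgidgelodo.
Apply epenthesis: futhgidgelodo → futhgidugelodo.

futhgidugelodo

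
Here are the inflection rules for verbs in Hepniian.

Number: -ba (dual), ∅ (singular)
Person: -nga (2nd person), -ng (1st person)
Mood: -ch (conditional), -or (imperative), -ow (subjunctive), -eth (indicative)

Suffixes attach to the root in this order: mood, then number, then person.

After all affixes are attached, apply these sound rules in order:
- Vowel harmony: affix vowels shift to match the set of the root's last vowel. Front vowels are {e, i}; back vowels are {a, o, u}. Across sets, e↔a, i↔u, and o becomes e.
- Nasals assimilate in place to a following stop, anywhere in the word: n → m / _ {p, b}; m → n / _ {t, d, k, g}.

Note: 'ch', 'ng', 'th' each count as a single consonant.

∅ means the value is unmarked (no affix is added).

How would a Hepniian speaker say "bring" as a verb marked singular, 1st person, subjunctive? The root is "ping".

pingewng

Attach mood subjunctive -ow → pingow.
number = singular: zero marking, form stays pingow.
Attach person 1st person -ng → pingowng.
Apply vowel harmony: pingowng → pingewng.
Nasal assimilation: no change.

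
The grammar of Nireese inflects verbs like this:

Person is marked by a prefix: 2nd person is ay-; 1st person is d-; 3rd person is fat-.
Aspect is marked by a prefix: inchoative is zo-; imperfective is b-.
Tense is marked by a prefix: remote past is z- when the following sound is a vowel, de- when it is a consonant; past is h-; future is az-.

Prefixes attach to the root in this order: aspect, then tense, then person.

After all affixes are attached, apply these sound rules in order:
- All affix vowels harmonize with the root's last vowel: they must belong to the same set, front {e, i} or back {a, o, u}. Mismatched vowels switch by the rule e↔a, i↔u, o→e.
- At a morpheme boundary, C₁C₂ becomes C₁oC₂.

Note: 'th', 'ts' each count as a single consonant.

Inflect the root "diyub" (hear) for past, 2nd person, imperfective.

ayohobodiyub

Attach aspect imperfective b- → bdiyub.
Attach tense past h- → hbdiyub.
Attach person 2nd person ay- → ayhbdiyub.
Vowel harmony: no change.
Apply epenthesis: ayhbdiyub → ayohobodiyub.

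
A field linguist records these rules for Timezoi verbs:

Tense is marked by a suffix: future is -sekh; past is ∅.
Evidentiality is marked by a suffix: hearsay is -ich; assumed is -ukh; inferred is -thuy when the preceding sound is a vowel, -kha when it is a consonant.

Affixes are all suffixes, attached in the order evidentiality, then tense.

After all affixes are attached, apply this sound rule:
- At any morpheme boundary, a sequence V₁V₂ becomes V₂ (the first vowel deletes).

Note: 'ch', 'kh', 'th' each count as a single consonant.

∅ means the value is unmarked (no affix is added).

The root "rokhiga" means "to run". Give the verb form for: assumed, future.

rokhigukhsekh

Attach evidentiality assumed -ukh → rokhigaukh.
Attach tense future -sekh → rokhigaukhsekh.
Apply vowel deletion: rokhigaukhsekh → rokhigukhsekh.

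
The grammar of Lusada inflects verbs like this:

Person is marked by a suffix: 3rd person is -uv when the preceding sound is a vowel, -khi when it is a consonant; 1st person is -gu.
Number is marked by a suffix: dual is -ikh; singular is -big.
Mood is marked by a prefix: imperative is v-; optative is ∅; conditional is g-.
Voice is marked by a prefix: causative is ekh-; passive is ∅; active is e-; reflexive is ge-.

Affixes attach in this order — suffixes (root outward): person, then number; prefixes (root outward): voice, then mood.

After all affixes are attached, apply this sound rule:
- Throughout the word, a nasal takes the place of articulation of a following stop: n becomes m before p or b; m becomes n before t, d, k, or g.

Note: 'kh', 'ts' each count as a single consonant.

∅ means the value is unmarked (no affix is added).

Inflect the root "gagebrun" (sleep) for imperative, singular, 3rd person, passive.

vgagebrunkhibig

Attach person 3rd person -khi (after consonant 'n') → gagebrunkhi.
voice = passive: zero marking, form stays gagebrunkhi.
Attach number singular -big → gagebrunkhibig.
Attach mood imperative v- → vgagebrunkhibig.
Nasal assimilation: no change.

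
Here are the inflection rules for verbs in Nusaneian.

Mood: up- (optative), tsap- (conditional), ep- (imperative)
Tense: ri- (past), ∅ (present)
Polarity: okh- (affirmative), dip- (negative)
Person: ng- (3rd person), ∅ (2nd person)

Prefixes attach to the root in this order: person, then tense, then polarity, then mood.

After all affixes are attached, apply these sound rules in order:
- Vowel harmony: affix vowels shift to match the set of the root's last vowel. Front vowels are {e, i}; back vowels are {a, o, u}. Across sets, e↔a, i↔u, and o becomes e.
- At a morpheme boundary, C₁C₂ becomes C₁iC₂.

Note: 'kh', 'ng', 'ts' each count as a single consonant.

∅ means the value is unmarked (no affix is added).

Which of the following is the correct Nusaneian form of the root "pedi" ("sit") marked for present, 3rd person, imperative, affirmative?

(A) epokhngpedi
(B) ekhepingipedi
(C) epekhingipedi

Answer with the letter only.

C

Attach person 3rd person ng- → ngpedi.
tense = present: zero marking, form stays ngpedi.
Attach polarity affirmative okh- → okhngpedi.
Attach mood imperative ep- → epokhngpedi.
Apply vowel harmony: epokhngpedi → epekhngpedi.
Apply epenthesis: epekhngpedi → epekhingipedi.
So the correct form is epekhingipedi, option (C).
(A) epokhngpedi is wrong: it fails to apply the sound rule(s).
(B) ekhepingipedi is wrong: it has the affixes in the wrong order.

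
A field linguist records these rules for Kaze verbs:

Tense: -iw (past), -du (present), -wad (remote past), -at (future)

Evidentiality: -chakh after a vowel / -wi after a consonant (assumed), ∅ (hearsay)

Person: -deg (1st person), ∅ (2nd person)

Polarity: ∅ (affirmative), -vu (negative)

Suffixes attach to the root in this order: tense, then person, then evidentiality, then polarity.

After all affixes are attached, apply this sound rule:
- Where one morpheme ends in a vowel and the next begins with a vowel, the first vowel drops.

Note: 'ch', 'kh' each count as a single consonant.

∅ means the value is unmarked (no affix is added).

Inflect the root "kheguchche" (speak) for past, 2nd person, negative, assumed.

Attach tense past -iw → kheguchcheiw.
person = 2nd person: zero marking, form stays kheguchcheiw.
Attach evidentiality assumed -wi (after consonant 'w') → kheguchcheiwwi.
Attach polarity negative -vu → kheguchcheiwwivu.
Apply vowel deletion: kheguchcheiwwivu → kheguchchiwwivu.

kheguchchiwwivu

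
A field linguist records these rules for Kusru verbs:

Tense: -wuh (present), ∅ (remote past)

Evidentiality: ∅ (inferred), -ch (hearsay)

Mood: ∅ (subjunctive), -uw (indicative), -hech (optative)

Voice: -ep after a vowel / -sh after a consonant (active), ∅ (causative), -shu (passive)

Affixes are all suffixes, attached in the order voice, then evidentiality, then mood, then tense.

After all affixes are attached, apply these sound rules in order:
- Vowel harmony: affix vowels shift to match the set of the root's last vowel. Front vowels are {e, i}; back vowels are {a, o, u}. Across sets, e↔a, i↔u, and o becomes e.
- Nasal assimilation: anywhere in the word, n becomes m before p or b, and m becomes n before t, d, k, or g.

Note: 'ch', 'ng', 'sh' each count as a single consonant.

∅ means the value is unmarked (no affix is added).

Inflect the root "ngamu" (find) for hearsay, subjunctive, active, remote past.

ngamuapch

Attach voice active -ep (after vowel 'u') → ngamuep.
Attach evidentiality hearsay -ch → ngamuepch.
mood = subjunctive: zero marking, form stays ngamuepch.
tense = remote past: zero marking, form stays ngamuepch.
Apply vowel harmony: ngamuepch → ngamuapch.
Nasal assimilation: no change.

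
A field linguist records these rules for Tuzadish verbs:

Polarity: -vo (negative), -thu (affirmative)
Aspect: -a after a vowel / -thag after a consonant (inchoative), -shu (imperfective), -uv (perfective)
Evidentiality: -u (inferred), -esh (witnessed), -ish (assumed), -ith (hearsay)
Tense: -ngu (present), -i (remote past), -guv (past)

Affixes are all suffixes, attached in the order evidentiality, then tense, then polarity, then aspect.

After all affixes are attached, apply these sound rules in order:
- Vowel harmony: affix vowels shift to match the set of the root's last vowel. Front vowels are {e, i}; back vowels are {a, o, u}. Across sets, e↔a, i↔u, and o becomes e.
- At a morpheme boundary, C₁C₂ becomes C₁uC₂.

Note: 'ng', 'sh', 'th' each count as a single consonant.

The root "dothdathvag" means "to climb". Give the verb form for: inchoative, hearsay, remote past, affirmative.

Attach evidentiality hearsay -ith → dothdathvagith.
Attach tense remote past -i → dothdathvagithi.
Attach polarity affirmative -thu → dothdathvagithithu.
Attach aspect inchoative -a (after vowel 'u') → dothdathvagithithua.
Apply vowel harmony: dothdathvagithithua → dothdathvaguthuthua.
Epenthesis: no change.

dothdathvaguthuthua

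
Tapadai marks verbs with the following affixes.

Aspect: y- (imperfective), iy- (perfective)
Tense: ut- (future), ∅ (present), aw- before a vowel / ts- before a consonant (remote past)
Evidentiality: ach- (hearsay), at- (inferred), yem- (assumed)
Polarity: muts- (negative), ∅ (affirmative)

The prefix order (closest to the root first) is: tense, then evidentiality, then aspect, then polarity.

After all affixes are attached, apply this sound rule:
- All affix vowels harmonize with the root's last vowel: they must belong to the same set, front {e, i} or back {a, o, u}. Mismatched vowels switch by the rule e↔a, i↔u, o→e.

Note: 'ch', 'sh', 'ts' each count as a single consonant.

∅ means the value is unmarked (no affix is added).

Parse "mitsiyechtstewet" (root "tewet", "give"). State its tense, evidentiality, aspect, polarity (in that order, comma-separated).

Segment: muts-iy-ach-ts-tewet.
tense: aw/ts- → remote past.
evidentiality: ach- → hearsay.
aspect: iy- → perfective.
polarity: muts- → negative.

remote past, hearsay, perfective, negative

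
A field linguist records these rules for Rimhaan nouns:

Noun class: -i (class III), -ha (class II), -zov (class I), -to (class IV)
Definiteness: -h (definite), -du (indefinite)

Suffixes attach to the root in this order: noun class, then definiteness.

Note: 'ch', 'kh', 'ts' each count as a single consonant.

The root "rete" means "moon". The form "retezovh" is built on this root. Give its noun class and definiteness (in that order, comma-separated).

Segment: rete-zov-h.
noun class: -zov → class I.
definiteness: -h → definite.

class I, definite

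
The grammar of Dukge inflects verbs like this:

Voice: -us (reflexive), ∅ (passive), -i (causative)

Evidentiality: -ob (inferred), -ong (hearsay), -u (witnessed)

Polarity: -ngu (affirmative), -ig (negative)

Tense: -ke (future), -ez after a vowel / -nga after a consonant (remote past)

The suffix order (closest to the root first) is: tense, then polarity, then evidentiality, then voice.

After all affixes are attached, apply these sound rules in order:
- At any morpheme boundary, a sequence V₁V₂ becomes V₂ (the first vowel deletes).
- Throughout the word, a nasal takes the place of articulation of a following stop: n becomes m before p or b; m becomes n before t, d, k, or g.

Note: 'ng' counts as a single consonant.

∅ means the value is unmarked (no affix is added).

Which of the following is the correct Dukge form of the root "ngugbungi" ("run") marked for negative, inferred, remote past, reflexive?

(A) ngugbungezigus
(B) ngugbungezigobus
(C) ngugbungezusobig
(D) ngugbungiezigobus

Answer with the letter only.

Attach tense remote past -ez (after vowel 'i') → ngugbungiez.
Attach polarity negative -ig → ngugbungiezig.
Attach evidentiality inferred -ob → ngugbungiezigob.
Attach voice reflexive -us → ngugbungiezigobus.
Apply vowel deletion: ngugbungiezigobus → ngugbungezigobus.
Nasal assimilation: no change.
So the correct form is ngugbungezigobus, option (B).
(D) ngugbungiezigobus is wrong: it fails to apply the sound rule(s).
(A) ngugbungezigus is wrong: it uses witnessed instead of inferred for evidentiality.
(C) ngugbungezusobig is wrong: it has the affixes in the wrong order.

B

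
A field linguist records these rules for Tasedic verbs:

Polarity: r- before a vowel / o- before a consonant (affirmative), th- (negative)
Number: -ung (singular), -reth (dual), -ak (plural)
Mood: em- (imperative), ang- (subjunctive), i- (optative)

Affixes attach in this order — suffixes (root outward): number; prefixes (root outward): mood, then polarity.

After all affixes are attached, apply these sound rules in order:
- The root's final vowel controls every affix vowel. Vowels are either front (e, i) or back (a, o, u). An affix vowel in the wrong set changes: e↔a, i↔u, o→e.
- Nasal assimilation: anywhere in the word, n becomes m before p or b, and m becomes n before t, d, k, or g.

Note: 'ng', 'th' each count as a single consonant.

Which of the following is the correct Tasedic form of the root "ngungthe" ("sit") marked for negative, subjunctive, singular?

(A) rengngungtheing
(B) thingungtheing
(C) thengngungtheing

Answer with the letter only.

C

Attach mood subjunctive ang- → angngungthe.
Attach polarity negative th- → thangngungthe.
Attach number singular -ung → thangngungtheung.
Apply vowel harmony: thangngungtheung → thengngungtheing.
Nasal assimilation: no change.
So the correct form is thengngungtheing, option (C).
(B) thingungtheing is wrong: it uses optative instead of subjunctive for mood.
(A) rengngungtheing is wrong: it uses affirmative instead of negative for polarity.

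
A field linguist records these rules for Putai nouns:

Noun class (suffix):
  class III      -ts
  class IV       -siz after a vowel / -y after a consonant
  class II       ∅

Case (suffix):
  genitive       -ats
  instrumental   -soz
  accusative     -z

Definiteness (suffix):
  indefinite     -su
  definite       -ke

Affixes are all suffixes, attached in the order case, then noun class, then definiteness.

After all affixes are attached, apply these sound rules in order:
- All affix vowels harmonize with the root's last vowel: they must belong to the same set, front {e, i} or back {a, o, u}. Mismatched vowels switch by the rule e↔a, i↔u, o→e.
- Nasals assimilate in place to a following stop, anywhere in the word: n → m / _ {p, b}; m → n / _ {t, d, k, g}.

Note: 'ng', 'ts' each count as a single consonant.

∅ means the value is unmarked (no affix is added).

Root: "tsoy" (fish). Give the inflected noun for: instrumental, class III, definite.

Attach case instrumental -soz → tsoysoz.
Attach noun class class III -ts → tsoysozts.
Attach definiteness definite -ke → tsoysoztske.
Apply vowel harmony: tsoysoztske → tsoysoztska.
Nasal assimilation: no change.

tsoysoztska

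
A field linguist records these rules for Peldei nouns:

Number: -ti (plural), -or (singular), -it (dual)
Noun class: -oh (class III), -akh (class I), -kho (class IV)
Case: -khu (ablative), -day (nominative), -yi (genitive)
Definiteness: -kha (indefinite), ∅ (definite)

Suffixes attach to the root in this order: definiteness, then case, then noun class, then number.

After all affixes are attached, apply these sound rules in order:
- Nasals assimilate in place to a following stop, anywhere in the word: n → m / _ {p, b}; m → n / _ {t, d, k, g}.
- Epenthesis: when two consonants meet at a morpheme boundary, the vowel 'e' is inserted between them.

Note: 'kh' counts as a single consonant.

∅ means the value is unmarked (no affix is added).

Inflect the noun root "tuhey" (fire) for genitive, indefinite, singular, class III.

tuheyekhayiohor

Attach definiteness indefinite -kha → tuheykha.
Attach case genitive -yi → tuheykhayi.
Attach noun class class III -oh → tuheykhayioh.
Attach number singular -or → tuheykhayiohor.
Nasal assimilation: no change.
Apply epenthesis: tuheykhayiohor → tuheyekhayiohor.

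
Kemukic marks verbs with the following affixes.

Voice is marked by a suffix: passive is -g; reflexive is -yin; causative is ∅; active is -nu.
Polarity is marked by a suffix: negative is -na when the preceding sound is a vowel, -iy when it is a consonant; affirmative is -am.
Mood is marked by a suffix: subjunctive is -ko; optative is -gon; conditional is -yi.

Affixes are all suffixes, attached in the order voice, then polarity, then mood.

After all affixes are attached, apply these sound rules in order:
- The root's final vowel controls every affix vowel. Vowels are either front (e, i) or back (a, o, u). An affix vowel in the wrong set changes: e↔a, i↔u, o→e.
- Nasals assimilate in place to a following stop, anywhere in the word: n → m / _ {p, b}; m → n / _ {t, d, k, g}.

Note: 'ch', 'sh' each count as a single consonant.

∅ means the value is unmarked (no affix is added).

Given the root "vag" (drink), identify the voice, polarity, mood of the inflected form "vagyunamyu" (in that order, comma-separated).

reflexive, affirmative, conditional

Segment: vag-yin-am-yi.
voice: -yin → reflexive.
polarity: -am → affirmative.
mood: -yi → conditional.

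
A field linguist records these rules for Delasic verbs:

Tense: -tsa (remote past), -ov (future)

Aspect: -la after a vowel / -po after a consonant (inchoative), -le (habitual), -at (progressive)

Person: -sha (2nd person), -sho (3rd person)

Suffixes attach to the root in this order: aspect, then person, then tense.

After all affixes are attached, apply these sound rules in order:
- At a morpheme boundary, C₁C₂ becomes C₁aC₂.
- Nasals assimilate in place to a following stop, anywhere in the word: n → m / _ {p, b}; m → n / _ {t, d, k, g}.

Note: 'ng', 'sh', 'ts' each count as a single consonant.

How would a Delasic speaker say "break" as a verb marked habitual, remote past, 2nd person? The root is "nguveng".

Attach aspect habitual -le → nguvengle.
Attach person 2nd person -sha → nguvenglesha.
Attach tense remote past -tsa → nguvengleshatsa.
Apply epenthesis: nguvengleshatsa → nguvengaleshatsa.
Nasal assimilation: no change.

nguvengaleshatsa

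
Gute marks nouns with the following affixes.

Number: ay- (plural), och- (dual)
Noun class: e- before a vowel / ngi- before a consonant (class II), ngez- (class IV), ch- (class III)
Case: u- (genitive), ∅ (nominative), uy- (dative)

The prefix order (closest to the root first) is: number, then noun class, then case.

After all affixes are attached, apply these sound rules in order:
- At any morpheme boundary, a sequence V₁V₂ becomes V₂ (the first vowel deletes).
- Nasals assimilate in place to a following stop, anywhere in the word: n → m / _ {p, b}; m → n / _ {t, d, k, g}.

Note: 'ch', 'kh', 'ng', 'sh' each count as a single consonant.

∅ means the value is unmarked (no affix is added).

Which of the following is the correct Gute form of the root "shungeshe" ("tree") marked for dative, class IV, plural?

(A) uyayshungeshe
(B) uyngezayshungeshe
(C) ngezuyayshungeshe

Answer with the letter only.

B

Attach number plural ay- → ayshungeshe.
Attach noun class class IV ngez- → ngezayshungeshe.
Attach case dative uy- → uyngezayshungeshe.
Vowel deletion: no change.
Nasal assimilation: no change.
So the correct form is uyngezayshungeshe, option (B).
(C) ngezuyayshungeshe is wrong: it has the affixes in the wrong order.
(A) uyayshungeshe is wrong: it uses class II instead of class IV for noun class.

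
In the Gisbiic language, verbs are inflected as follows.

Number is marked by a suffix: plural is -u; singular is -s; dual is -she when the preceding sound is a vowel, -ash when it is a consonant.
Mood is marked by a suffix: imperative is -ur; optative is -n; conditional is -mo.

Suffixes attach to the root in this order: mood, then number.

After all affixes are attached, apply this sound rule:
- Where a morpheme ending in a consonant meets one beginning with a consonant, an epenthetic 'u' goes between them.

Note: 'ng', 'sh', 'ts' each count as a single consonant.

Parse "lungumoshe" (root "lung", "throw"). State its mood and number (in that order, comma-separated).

conditional, dual

Segment: lung-mo-she.
mood: -mo → conditional.
number: -she/ash → dual.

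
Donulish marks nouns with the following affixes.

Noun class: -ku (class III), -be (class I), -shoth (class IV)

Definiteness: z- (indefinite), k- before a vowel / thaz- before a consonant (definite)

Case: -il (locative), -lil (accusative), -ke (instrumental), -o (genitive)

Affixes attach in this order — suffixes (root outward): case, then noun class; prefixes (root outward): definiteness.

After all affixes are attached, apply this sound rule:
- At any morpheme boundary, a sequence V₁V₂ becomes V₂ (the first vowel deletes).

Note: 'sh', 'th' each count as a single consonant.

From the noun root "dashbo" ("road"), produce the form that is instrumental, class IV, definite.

thazdashbokeshoth

Attach case instrumental -ke → dashboke.
Attach noun class class IV -shoth → dashbokeshoth.
Attach definiteness definite thaz- (before consonant 'd') → thazdashbokeshoth.
Vowel deletion: no change.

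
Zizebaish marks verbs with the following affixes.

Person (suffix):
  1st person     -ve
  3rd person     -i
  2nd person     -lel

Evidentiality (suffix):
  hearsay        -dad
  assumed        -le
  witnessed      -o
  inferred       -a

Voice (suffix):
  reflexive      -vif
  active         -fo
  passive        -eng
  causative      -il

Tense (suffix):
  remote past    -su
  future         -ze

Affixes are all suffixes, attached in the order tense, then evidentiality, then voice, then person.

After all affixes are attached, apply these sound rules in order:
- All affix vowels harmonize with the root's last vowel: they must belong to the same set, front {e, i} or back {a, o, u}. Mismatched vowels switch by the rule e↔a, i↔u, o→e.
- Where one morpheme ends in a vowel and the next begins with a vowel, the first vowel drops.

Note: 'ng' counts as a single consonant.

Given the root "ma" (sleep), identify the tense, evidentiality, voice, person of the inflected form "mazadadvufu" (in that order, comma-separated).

Segment: ma-ze-dad-vif-i.
tense: -ze → future.
evidentiality: -dad → hearsay.
voice: -vif → reflexive.
person: -i → 3rd person.

future, hearsay, reflexive, 3rd person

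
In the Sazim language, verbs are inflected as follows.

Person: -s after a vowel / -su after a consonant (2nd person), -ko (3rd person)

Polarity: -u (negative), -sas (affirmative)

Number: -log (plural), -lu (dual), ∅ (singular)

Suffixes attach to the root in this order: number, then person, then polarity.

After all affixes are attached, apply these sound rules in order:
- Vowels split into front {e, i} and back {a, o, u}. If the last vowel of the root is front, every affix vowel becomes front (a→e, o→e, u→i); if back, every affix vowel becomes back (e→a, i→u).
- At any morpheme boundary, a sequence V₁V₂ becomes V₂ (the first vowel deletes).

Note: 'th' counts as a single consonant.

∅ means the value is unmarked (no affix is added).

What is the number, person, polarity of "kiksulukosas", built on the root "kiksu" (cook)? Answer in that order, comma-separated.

dual, 3rd person, affirmative

Segment: kiksu-lu-ko-sas.
number: -lu → dual.
person: -ko → 3rd person.
polarity: -sas → affirmative.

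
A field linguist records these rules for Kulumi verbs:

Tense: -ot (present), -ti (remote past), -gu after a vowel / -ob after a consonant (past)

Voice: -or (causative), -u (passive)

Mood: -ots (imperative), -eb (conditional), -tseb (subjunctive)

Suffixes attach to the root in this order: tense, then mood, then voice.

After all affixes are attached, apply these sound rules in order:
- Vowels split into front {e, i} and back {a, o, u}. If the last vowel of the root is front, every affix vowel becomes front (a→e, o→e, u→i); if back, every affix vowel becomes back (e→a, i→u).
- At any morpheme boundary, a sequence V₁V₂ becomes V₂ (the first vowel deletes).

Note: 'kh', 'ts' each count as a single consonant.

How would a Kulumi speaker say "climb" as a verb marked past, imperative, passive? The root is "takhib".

Attach tense past -ob (after consonant 'b') → takhibob.
Attach mood imperative -ots → takhibobots.
Attach voice passive -u → takhibobotsu.
Apply vowel harmony: takhibobotsu → takhibebetsi.
Vowel deletion: no change.

takhibebetsi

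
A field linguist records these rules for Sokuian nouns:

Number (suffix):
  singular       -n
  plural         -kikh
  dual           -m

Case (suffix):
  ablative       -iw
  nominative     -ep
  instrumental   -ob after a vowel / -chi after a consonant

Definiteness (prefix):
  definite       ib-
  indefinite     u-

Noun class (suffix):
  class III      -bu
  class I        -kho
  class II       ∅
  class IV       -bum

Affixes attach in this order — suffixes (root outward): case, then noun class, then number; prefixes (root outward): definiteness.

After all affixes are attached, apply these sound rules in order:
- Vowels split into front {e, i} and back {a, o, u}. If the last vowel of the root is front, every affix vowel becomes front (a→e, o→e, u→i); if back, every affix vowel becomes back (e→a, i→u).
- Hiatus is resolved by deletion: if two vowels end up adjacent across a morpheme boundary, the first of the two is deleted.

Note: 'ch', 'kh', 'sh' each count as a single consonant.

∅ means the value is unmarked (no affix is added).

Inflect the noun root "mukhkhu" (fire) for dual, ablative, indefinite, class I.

umukhkhuwkhom

Attach case ablative -iw → mukhkhuiw.
Attach definiteness indefinite u- → umukhkhuiw.
Attach noun class class I -kho → umukhkhuiwkho.
Attach number dual -m → umukhkhuiwkhom.
Apply vowel harmony: umukhkhuiwkhom → umukhkhuuwkhom.
Apply vowel deletion: umukhkhuuwkhom → umukhkhuwkhom.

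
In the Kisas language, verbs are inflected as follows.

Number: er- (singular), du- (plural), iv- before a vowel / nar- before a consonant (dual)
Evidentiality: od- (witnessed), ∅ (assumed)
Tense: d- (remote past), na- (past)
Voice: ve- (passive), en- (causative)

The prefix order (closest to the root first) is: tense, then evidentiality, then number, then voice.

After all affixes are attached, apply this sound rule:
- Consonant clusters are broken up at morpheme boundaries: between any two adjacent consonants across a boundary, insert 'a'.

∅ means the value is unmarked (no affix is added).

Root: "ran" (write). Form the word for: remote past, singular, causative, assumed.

eneradaran

Attach tense remote past d- → dran.
evidentiality = assumed: zero marking, form stays dran.
Attach number singular er- → erdran.
Attach voice causative en- → enerdran.
Apply epenthesis: enerdran → eneradaran.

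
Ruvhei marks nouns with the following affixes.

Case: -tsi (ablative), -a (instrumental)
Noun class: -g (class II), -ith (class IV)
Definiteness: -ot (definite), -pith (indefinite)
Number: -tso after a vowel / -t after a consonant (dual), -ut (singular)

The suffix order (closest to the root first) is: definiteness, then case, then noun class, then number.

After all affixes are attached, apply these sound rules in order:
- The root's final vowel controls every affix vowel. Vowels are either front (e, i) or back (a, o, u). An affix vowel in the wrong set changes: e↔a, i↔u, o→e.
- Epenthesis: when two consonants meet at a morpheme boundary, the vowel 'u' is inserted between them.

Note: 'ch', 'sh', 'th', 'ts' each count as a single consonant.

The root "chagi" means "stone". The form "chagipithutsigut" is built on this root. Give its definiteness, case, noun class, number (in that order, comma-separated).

indefinite, ablative, class II, dual

Segment: chagi-pith-tsi-g-t.
definiteness: -pith → indefinite.
case: -tsi → ablative.
noun class: -g → class II.
number: -tso/t → dual.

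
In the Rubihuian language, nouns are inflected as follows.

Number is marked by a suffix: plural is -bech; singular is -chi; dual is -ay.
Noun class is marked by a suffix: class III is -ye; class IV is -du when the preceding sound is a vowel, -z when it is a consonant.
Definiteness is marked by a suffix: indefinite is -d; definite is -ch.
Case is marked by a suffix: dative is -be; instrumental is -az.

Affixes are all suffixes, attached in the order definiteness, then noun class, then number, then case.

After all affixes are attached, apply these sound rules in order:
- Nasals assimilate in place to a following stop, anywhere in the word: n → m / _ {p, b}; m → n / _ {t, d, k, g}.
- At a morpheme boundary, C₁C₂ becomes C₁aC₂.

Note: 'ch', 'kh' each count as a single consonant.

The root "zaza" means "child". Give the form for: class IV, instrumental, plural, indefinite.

Attach definiteness indefinite -d → zazad.
Attach noun class class IV -z (after consonant 'd') → zazadz.
Attach number plural -bech → zazadzbech.
Attach case instrumental -az → zazadzbechaz.
Nasal assimilation: no change.
Apply epenthesis: zazadzbechaz → zazadazabechaz.

zazadazabechaz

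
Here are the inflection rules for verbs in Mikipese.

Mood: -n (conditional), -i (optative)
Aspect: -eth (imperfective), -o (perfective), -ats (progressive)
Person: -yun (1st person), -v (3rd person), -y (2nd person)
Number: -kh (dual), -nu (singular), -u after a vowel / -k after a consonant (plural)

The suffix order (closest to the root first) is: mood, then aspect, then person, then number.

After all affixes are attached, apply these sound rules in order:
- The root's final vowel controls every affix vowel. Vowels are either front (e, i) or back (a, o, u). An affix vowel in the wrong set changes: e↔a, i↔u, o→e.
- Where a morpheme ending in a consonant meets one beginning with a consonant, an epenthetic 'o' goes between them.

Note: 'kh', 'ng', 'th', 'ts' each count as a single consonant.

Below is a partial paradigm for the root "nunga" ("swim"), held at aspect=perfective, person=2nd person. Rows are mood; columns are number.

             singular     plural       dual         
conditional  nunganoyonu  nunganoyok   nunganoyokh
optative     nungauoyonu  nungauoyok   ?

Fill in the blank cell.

Attach mood optative -i → nungai.
Attach aspect perfective -o → nungaio.
Attach person 2nd person -y → nungaioy.
Attach number dual -kh → nungaioykh.
Apply vowel harmony: nungaioykh → nungauoykh.
Apply epenthesis: nungauoykh → nungauoyokh.

nungauoyokh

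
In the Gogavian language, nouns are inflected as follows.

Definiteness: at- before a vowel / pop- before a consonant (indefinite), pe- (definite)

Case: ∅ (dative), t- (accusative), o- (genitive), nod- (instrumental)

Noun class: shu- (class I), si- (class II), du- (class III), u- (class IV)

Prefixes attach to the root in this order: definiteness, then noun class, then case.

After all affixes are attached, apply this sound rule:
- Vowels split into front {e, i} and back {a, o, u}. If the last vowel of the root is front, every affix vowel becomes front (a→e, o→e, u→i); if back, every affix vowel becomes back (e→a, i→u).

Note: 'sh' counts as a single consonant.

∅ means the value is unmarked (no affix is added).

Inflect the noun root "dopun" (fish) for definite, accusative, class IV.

tupadopun

Attach definiteness definite pe- → pedopun.
Attach noun class class IV u- → upedopun.
Attach case accusative t- → tupedopun.
Apply vowel harmony: tupedopun → tupadopun.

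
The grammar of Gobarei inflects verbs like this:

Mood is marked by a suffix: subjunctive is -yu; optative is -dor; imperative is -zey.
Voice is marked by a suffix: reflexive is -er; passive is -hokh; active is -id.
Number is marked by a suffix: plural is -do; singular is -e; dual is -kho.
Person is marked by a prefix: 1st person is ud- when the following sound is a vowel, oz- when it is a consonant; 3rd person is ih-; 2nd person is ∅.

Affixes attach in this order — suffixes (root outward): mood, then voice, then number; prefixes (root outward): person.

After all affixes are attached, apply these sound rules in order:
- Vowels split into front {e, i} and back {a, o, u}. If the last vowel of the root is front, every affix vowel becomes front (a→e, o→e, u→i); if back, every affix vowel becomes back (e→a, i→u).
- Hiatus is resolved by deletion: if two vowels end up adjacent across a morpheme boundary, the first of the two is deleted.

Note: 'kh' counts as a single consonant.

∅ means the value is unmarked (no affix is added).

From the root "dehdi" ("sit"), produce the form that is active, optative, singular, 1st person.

Attach person 1st person oz- (before consonant 'd') → ozdehdi.
Attach mood optative -dor → ozdehdidor.
Attach voice active -id → ozdehdidorid.
Attach number singular -e → ozdehdidoride.
Apply vowel harmony: ozdehdidoride → ezdehdideride.
Vowel deletion: no change.

ezdehdideride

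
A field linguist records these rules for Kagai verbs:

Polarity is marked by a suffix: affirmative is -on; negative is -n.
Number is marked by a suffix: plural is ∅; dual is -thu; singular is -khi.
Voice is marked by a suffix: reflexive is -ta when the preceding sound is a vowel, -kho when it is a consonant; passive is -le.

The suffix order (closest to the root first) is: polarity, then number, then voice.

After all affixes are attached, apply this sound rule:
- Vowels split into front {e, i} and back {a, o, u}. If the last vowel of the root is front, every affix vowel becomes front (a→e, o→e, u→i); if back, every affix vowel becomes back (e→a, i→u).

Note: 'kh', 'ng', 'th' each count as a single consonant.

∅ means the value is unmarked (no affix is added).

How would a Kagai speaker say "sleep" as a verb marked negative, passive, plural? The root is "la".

Attach polarity negative -n → lan.
number = plural: zero marking, form stays lan.
Attach voice passive -le → lanle.
Apply vowel harmony: lanle → lanla.

lanla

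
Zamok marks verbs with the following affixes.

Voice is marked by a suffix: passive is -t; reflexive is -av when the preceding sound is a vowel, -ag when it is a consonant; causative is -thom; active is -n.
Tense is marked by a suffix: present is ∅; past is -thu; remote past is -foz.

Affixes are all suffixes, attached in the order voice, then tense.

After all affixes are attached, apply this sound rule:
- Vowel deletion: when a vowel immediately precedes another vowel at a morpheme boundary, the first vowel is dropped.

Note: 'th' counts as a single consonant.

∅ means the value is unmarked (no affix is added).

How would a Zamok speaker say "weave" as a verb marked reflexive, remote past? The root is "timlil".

timlilagfoz

Attach voice reflexive -ag (after consonant 'l') → timlilag.
Attach tense remote past -foz → timlilagfoz.
Vowel deletion: no change.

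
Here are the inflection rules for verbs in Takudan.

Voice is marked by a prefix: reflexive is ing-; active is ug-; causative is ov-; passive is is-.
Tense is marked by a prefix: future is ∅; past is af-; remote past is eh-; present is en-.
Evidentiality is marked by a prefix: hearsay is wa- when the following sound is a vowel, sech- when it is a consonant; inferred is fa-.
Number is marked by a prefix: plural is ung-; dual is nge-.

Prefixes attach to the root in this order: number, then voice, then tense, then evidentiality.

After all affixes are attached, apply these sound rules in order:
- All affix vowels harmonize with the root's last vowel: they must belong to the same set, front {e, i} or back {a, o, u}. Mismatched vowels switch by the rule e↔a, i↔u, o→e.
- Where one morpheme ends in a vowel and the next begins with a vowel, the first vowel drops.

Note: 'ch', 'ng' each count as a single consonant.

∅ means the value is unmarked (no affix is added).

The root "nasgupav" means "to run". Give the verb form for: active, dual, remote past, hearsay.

Attach number dual nge- → ngenasgupav.
Attach voice active ug- → ugngenasgupav.
Attach tense remote past eh- → ehugngenasgupav.
Attach evidentiality hearsay wa- (before vowel 'e') → waehugngenasgupav.
Apply vowel harmony: waehugngenasgupav → waahugnganasgupav.
Apply vowel deletion: waahugnganasgupav → wahugnganasgupav.

wahugnganasgupav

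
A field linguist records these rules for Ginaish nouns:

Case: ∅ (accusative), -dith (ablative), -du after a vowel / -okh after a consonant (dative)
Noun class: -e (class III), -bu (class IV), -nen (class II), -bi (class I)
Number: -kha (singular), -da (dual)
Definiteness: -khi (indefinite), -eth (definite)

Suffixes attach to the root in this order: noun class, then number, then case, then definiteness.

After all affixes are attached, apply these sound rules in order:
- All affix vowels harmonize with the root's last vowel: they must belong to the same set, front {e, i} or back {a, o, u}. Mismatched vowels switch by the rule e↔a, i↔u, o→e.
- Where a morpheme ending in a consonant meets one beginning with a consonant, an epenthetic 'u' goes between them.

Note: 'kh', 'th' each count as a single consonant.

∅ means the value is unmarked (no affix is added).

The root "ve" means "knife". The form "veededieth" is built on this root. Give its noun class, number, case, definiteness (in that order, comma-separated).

Segment: ve-e-da-du-eth.
noun class: -e → class III.
number: -da → dual.
case: -du/okh → dative.
definiteness: -eth → definite.

class III, dual, dative, definite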